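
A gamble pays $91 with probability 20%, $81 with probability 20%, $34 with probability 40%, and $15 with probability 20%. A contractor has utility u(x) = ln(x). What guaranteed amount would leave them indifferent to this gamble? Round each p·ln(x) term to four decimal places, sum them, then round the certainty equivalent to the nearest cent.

E[u] = 0.2·ln(91) + 0.2·ln(81) + 0.4·ln(34) + 0.2·ln(15) = 0.9022 + 0.8789 + 1.4105 + 0.5416 = 3.7332
CE = e^3.7332 ≈ 41.81

$41.81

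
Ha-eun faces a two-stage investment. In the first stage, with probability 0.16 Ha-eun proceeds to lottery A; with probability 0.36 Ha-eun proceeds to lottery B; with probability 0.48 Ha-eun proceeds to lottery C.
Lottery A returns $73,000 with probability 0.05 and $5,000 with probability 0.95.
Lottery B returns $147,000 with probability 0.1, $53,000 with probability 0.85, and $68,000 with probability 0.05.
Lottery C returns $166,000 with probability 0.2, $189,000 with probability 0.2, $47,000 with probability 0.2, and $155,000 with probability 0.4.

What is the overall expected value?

EV(A) = 0.05 × 73000 + 0.95 × 5000 = 3650 + 4750 = 8400
EV(B) = 0.1 × 147000 + 0.85 × 53000 + 0.05 × 68000 = 14700 + 45050 + 3400 = 63150
EV(C) = 0.2 × 166000 + 0.2 × 189000 + 0.2 × 47000 + 0.4 × 155000 = 33200 + 37800 + 9400 + 62000 = 142400
Overall = 0.16 × 8400 + 0.36 × 63150 + 0.48 × 142400 = 1344 + 22734 + 68352 = 92430

$92,430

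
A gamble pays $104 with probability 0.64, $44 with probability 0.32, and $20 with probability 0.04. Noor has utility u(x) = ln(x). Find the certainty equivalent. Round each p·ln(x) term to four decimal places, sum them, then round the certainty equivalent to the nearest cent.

E[u] = 0.64·ln(104) + 0.32·ln(44) + 0.04·ln(20) = 2.9724 + 1.2109 + 0.1198 = 4.3031
CE = e^4.3031 ≈ 73.93

$73.93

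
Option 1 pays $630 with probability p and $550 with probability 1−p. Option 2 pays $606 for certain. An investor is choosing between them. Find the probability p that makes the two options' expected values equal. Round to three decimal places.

p·630 + (1−p)·550 = 606
80p + 550 = 606
p = (606 − 550) / 80

p = 0.700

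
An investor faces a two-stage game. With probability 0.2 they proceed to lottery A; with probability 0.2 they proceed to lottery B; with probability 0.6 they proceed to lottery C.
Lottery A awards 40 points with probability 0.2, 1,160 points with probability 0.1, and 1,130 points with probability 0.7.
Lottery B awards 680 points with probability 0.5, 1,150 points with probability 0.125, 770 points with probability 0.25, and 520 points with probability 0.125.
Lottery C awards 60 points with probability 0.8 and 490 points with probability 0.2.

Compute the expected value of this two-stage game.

418.85 points

EV(A) = 0.2 × 40 + 0.1 × 1160 + 0.7 × 1130 = 8 + 116 + 791 = 915
EV(B) = 0.5 × 680 + 0.125 × 1150 + 0.25 × 770 + 0.125 × 520 = 340 + 143.75 + 192.5 + 65 = 741.25
EV(C) = 0.8 × 60 + 0.2 × 490 = 48 + 98 = 146
Overall = 0.2 × 915 + 0.2 × 741.25 + 0.6 × 146 = 183 + 148.25 + 87.6 = 418.85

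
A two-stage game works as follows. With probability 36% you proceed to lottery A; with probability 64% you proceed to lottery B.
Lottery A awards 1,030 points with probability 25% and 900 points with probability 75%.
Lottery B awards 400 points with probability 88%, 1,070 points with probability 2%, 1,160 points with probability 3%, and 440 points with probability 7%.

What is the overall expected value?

616.66 points

EV(A) = 0.25 × 1030 + 0.75 × 900 = 257.5 + 675 = 932.5
EV(B) = 0.88 × 400 + 0.02 × 1070 + 0.03 × 1160 + 0.07 × 440 = 352 + 21.4 + 34.8 + 30.8 = 439
Overall = 0.36 × 932.5 + 0.64 × 439 = 335.7 + 280.96 = 616.66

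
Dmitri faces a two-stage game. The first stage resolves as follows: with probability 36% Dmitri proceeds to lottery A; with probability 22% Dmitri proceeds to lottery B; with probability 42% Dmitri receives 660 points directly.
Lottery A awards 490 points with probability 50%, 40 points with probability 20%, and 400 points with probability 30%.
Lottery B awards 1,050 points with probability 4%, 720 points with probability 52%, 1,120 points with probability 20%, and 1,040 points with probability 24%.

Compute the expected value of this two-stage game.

607.28 points

EV(A) = 0.5 × 490 + 0.2 × 40 + 0.3 × 400 = 245 + 8 + 120 = 373
EV(B) = 0.04 × 1050 + 0.52 × 720 + 0.2 × 1120 + 0.24 × 1040 = 42 + 374.4 + 224 + 249.6 = 890
Branch C: 660 (certain)
Overall = 0.36 × 373 + 0.22 × 890 + 0.42 × 660 = 134.28 + 195.8 + 277.2 = 607.28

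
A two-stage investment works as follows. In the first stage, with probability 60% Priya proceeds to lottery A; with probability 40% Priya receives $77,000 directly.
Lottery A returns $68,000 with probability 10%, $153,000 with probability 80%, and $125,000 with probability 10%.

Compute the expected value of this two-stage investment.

EV(A) = 0.1 × 68000 + 0.8 × 153000 + 0.1 × 125000 = 6800 + 122400 + 12500 = 141700
Branch B: 77000 (certain)
Overall = 0.6 × 141700 + 0.4 × 77000 = 85020 + 30800 = 115820

$115,820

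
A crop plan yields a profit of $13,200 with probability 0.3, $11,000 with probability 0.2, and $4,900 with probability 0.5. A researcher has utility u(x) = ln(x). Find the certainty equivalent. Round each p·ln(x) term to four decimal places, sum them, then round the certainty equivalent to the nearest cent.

E[u] = 0.3·ln(13200) + 0.2·ln(11000) + 0.5·ln(4900) = 2.8464 + 1.8611 + 4.2485 = 8.9560
CE = e^8.9560 ≈ 7754.28

$7,754.28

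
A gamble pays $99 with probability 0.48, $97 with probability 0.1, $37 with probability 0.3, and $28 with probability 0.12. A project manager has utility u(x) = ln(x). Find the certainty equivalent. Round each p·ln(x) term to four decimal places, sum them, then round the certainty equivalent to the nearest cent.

$63.21

E[u] = 0.48·ln(99) + 0.1·ln(97) + 0.3·ln(37) + 0.12·ln(28) = 2.2057 + 0.4575 + 1.0833 + 0.3999 = 4.1464
CE = e^4.1464 ≈ 63.21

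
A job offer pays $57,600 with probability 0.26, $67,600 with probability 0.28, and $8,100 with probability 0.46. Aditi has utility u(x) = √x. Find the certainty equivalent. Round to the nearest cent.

$31,187.56

E[u] = 0.26·√57600 + 0.28·√67600 + 0.46·√8100 = 0.26·240 + 0.28·260 + 0.46·90 = 176.6
CE = (176.6)² = 31187.56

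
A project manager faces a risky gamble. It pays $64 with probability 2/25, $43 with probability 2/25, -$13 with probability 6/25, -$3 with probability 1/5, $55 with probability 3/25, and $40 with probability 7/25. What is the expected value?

$22.64

EV = 2/25 × 64 + 2/25 × 43 + 6/25 × (-13) + 1/5 × (-3) + 3/25 × 55 + 7/25 × 40 = 5.12 + 3.44 − 3.12 − 0.6 + 6.6 + 11.2 = 22.64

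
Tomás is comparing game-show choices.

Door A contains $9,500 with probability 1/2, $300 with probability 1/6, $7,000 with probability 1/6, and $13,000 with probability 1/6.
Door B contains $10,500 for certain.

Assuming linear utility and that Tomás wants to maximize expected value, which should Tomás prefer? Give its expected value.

Door B ($10,500)

Door A = 1/2 × 9500 + 1/6 × 300 + 1/6 × 7000 + 1/6 × 13000 = 4750 + 50 + 1166.6667 + 2166.6667 = 8133.3333
Door B: 10500 (certain)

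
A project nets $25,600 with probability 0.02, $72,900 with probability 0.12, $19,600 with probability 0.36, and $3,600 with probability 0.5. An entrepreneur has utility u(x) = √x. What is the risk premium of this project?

E[u] = 0.02·√25600 + 0.12·√72900 + 0.36·√19600 + 0.5·√3600 = 0.02·160 + 0.12·270 + 0.36·140 + 0.5·60 = 116
CE = (116)² = 13456
Risk premium = EV − CE = 18116 − 13456 = 4660

$4,660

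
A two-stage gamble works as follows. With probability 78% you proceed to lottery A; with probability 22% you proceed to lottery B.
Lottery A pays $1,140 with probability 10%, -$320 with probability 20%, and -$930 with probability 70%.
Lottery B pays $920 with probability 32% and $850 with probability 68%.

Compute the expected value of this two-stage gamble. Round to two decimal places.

EV(A) = 0.1 × 1140 + 0.2 × (-320) + 0.7 × (-930) = 114 − 64 − 651 = -601
EV(B) = 0.32 × 920 + 0.68 × 850 = 294.4 + 578 = 872.4
Overall = 0.78 × (-601) + 0.22 × 872.4 = -468.78 + 191.928 = -276.852

-$276.85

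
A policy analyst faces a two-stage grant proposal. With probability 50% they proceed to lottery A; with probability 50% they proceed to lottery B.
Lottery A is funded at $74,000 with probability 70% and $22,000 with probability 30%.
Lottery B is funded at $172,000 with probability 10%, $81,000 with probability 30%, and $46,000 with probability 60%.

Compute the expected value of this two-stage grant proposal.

EV(A) = 0.7 × 74000 + 0.3 × 22000 = 51800 + 6600 = 58400
EV(B) = 0.1 × 172000 + 0.3 × 81000 + 0.6 × 46000 = 17200 + 24300 + 27600 = 69100
Overall = 0.5 × 58400 + 0.5 × 69100 = 29200 + 34550 = 63750

$63,750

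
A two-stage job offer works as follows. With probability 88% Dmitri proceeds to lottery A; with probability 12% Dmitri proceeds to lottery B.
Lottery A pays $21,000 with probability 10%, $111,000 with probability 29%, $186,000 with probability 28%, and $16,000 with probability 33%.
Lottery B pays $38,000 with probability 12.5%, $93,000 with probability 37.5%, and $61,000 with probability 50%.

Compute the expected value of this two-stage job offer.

EV(A) = 0.1 × 21000 + 0.29 × 111000 + 0.28 × 186000 + 0.33 × 16000 = 2100 + 32190 + 52080 + 5280 = 91650
EV(B) = 0.125 × 38000 + 0.375 × 93000 + 0.5 × 61000 = 4750 + 34875 + 30500 = 70125
Overall = 0.88 × 91650 + 0.12 × 70125 = 80652 + 8415 = 89067

$89,067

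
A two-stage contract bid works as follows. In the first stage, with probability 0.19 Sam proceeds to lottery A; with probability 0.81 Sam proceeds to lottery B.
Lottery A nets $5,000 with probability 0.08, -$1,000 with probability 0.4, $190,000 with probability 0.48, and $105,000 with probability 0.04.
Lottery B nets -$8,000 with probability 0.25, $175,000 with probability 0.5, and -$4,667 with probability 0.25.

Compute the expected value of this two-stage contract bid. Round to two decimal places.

$86,435.93

EV(A) = 0.08 × 5000 + 0.4 × (-1000) + 0.48 × 190000 + 0.04 × 105000 = 400 − 400 + 91200 + 4200 = 95400
EV(B) = 0.25 × (-8000) + 0.5 × 175000 + 0.25 × (-4667) = -2000 + 87500 − 1166.75 = 84333.25
Overall = 0.19 × 95400 + 0.81 × 84333.25 = 18126 + 68309.9325 = 86435.9325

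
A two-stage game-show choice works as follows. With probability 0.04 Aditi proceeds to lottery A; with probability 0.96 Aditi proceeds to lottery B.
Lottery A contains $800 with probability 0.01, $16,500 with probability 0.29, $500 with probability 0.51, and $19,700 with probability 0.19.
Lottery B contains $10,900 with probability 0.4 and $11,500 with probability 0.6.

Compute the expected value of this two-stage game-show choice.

$11,161.24

EV(A) = 0.01 × 800 + 0.29 × 16500 + 0.51 × 500 + 0.19 × 19700 = 8 + 4785 + 255 + 3743 = 8791
EV(B) = 0.4 × 10900 + 0.6 × 11500 = 4360 + 6900 = 11260
Overall = 0.04 × 8791 + 0.96 × 11260 = 351.64 + 10809.6 = 11161.24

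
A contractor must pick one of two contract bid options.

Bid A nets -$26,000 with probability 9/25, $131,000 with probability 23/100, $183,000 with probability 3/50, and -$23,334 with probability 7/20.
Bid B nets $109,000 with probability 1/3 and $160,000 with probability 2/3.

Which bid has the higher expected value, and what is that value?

Bid B ($143,000)

Bid A = 9/25 × (-26000) + 23/100 × 131000 + 3/50 × 183000 + 7/20 × (-23334) = -9360 + 30130 + 10980 − 8166.9 = 23583.1
Bid B = 1/3 × 109000 + 2/3 × 160000 = 36333.3333 + 106666.6667 = 143000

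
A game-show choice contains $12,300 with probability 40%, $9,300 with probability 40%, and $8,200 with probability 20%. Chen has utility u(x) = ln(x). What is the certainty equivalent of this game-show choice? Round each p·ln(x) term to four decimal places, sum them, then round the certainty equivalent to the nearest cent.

E[u] = 0.4·ln(12300) + 0.4·ln(9300) + 0.2·ln(8200) = 3.7669 + 3.6551 + 1.8024 = 9.2244
CE = e^9.2244 ≈ 10141.59

$10,141.59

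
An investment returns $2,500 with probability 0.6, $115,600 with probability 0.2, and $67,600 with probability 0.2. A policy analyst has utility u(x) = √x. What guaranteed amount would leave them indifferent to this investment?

$22,500

E[u] = 0.6·√2500 + 0.2·√115600 + 0.2·√67600 = 0.6·50 + 0.2·340 + 0.2·260 = 150
CE = (150)² = 22500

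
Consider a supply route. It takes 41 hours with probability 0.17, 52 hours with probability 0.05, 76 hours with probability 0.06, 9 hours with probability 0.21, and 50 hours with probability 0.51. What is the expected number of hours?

41.52 hours

EV = 0.17 × 41 + 0.05 × 52 + 0.06 × 76 + 0.21 × 9 + 0.51 × 50 = 6.97 + 2.6 + 4.56 + 1.89 + 25.5 = 41.52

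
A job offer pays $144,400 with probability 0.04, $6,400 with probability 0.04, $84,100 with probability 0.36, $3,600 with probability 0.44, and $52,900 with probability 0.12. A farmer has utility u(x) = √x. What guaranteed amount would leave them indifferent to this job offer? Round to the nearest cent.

E[u] = 0.04·√144400 + 0.04·√6400 + 0.36·√84100 + 0.44·√3600 + 0.12·√52900 = 0.04·380 + 0.04·80 + 0.36·290 + 0.44·60 + 0.12·230 = 176.8
CE = (176.8)² = 31258.24

$31,258.24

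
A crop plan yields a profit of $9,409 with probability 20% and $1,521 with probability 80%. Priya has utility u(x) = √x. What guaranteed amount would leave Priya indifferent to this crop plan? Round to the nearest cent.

$2,560.36

E[u] = 0.2·√9409 + 0.8·√1521 = 0.2·97 + 0.8·39 = 50.6
CE = (50.6)² = 2560.36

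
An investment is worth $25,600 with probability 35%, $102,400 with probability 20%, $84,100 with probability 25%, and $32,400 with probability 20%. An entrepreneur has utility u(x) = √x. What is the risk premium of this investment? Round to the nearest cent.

$4,732.75

E[u] = 0.35·√25600 + 0.2·√102400 + 0.25·√84100 + 0.2·√32400 = 0.35·160 + 0.2·320 + 0.25·290 + 0.2·180 = 228.5
CE = (228.5)² = 52212.25
Risk premium = EV − CE = 56945 − 52212.25 = 4732.75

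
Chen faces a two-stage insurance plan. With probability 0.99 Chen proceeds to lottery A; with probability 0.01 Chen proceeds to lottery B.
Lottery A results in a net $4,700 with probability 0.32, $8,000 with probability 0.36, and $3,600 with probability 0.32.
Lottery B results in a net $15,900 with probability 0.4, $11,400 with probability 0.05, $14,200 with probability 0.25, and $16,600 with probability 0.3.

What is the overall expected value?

$5,635.24

EV(A) = 0.32 × 4700 + 0.36 × 8000 + 0.32 × 3600 = 1504 + 2880 + 1152 = 5536
EV(B) = 0.4 × 15900 + 0.05 × 11400 + 0.25 × 14200 + 0.3 × 16600 = 6360 + 570 + 3550 + 4980 = 15460
Overall = 0.99 × 5536 + 0.01 × 15460 = 5480.64 + 154.6 = 5635.24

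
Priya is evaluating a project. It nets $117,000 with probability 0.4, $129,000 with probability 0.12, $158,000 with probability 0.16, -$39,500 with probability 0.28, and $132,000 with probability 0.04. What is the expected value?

$81,780

EV = 0.4 × 117000 + 0.12 × 129000 + 0.16 × 158000 + 0.28 × (-39500) + 0.04 × 132000 = 46800 + 15480 + 25280 − 11060 + 5280 = 81780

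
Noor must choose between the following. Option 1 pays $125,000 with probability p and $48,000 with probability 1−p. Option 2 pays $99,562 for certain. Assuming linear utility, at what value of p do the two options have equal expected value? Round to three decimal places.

p = 0.670

p·125000 + (1−p)·48000 = 99562
77000p + 48000 = 99562
p = (99562 − 48000) / 77000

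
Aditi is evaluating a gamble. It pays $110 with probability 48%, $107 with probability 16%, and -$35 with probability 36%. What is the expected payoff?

$57.32

EV = 0.48 × 110 + 0.16 × 107 + 0.36 × (-35) = 52.8 + 17.12 − 12.6 = 57.32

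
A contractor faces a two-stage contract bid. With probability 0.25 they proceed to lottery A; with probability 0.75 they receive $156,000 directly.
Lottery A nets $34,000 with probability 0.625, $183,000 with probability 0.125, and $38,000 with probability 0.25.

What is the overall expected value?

EV(A) = 0.625 × 34000 + 0.125 × 183000 + 0.25 × 38000 = 21250 + 22875 + 9500 = 53625
Branch B: 156000 (certain)
Overall = 0.25 × 53625 + 0.75 × 156000 = 13406.25 + 117000 = 130406.25

$130,406.25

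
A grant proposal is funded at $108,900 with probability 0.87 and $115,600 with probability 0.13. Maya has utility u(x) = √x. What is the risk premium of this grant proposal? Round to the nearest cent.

E[u] = 0.87·√108900 + 0.13·√115600 = 0.87·330 + 0.13·340 = 331.3
CE = (331.3)² = 109759.69
Risk premium = EV − CE = 109771 − 109759.69 = 11.31

$11.31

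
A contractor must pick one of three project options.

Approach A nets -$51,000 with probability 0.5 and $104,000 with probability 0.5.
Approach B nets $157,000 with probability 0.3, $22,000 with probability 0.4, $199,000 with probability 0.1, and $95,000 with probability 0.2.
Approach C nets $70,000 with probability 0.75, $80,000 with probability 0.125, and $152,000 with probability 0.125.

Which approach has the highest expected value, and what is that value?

Approach A = 0.5 × (-51000) + 0.5 × 104000 = -25500 + 52000 = 26500
Approach B = 0.3 × 157000 + 0.4 × 22000 + 0.1 × 199000 + 0.2 × 95000 = 47100 + 8800 + 19900 + 19000 = 94800
Approach C = 0.75 × 70000 + 0.125 × 80000 + 0.125 × 152000 = 52500 + 10000 + 19000 = 81500

Approach B ($94,800)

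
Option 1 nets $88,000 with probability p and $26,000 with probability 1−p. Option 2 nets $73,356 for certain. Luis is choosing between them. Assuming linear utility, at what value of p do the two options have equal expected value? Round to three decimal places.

p = 0.764

p·88000 + (1−p)·26000 = 73356
62000p + 26000 = 73356
p = (73356 − 26000) / 62000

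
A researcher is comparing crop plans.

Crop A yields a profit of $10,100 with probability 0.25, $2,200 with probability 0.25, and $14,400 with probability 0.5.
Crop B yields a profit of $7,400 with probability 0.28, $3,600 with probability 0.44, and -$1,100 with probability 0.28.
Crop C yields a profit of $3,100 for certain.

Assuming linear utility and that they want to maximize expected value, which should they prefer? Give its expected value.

Crop A = 0.25 × 10100 + 0.25 × 2200 + 0.5 × 14400 = 2525 + 550 + 7200 = 10275
Crop B = 0.28 × 7400 + 0.44 × 3600 + 0.28 × (-1100) = 2072 + 1584 − 308 = 3348
Crop C: 3100 (certain)

Crop A ($10,275)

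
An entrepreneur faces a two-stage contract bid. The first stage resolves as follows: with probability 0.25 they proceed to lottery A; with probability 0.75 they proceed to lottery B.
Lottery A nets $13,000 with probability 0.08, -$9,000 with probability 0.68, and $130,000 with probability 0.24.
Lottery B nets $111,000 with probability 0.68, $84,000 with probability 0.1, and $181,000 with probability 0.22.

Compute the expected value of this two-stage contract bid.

$99,305

EV(A) = 0.08 × 13000 + 0.68 × (-9000) + 0.24 × 130000 = 1040 − 6120 + 31200 = 26120
EV(B) = 0.68 × 111000 + 0.1 × 84000 + 0.22 × 181000 = 75480 + 8400 + 39820 = 123700
Overall = 0.25 × 26120 + 0.75 × 123700 = 6530 + 92775 = 99305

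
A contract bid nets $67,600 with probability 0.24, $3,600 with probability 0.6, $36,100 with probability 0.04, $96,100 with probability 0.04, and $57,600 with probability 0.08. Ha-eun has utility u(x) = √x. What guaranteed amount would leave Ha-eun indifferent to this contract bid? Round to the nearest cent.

$18,933.76

E[u] = 0.24·√67600 + 0.6·√3600 + 0.04·√36100 + 0.04·√96100 + 0.08·√57600 = 0.24·260 + 0.6·60 + 0.04·190 + 0.04·310 + 0.08·240 = 137.6
CE = (137.6)² = 18933.76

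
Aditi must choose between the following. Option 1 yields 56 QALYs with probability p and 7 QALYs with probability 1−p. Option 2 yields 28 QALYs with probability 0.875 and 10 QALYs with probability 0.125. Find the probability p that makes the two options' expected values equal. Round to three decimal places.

EV(Option 2) = 0.875 × 28 + 0.125 × 10 = 24.5 + 1.25 = 25.75
p·56 + (1−p)·7 = 25.75
49p + 7 = 25.75
p = (25.75 − 7) / 49

p = 0.383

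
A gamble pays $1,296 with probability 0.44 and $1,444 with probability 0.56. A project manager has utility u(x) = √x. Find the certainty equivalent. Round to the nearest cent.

$1,377.89

E[u] = 0.44·√1296 + 0.56·√1444 = 0.44·36 + 0.56·38 = 37.12
CE = (37.12)² = 1377.8944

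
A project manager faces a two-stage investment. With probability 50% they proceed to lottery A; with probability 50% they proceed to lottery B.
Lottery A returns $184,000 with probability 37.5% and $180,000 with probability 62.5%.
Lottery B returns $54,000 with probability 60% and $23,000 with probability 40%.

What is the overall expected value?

EV(A) = 0.375 × 184000 + 0.625 × 180000 = 69000 + 112500 = 181500
EV(B) = 0.6 × 54000 + 0.4 × 23000 = 32400 + 9200 = 41600
Overall = 0.5 × 181500 + 0.5 × 41600 = 90750 + 20800 = 111550

$111,550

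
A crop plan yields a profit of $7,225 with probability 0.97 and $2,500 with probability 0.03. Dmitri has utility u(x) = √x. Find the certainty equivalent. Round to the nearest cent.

$7,047.60

E[u] = 0.97·√7225 + 0.03·√2500 = 0.97·85 + 0.03·50 = 83.95
CE = (83.95)² = 7047.6025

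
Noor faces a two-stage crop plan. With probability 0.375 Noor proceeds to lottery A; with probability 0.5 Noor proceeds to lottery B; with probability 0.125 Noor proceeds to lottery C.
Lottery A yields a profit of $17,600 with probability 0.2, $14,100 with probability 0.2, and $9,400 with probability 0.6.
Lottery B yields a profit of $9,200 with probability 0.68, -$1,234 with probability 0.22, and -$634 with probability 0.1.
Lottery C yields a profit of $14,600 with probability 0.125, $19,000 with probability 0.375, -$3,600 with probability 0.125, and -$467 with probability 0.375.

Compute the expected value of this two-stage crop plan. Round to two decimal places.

EV(A) = 0.2 × 17600 + 0.2 × 14100 + 0.6 × 9400 = 3520 + 2820 + 5640 = 11980
EV(B) = 0.68 × 9200 + 0.22 × (-1234) + 0.1 × (-634) = 6256 − 271.48 − 63.4 = 5921.12
EV(C) = 0.125 × 14600 + 0.375 × 19000 + 0.125 × (-3600) + 0.375 × (-467) = 1825 + 7125 − 450 − 175.125 = 8324.875
Overall = 0.375 × 11980 + 0.5 × 5921.12 + 0.125 × 8324.875 = 4492.5 + 2960.56 + 1040.609375 = 8493.669375

$8,493.67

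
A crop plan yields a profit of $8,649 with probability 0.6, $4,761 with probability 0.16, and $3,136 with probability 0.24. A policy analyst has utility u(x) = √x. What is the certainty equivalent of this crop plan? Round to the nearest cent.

E[u] = 0.6·√8649 + 0.16·√4761 + 0.24·√3136 = 0.6·93 + 0.16·69 + 0.24·56 = 80.28
CE = (80.28)² = 6444.8784

$6,444.88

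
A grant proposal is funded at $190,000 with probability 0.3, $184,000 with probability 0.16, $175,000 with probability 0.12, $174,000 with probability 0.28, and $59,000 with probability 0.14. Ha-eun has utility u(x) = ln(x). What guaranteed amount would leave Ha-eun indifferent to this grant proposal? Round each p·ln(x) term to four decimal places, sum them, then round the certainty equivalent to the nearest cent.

E[u] = 0.3·ln(190000) + 0.16·ln(184000) + 0.12·ln(175000) + 0.28·ln(174000) + 0.14·ln(59000) = 3.6464 + 1.9396 + 1.4487 + 3.3787 + 1.5379 = 11.9513
CE = e^11.9513 ≈ 155018.54

$155,018.54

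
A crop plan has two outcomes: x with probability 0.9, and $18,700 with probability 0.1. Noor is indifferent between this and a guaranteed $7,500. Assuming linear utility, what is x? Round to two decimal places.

x = $6,255.56

0.9·x + 0.1·18700 = 7500
0.9·x = 7500 − 1870 = 5630
x = 5630 / 0.9 = 6255.5556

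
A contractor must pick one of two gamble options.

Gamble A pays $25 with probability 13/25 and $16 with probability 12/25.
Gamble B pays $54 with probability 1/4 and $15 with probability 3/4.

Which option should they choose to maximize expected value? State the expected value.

Gamble A = 13/25 × 25 + 12/25 × 16 = 13 + 7.68 = 20.68
Gamble B = 1/4 × 54 + 3/4 × 15 = 13.5 + 11.25 = 24.75

Gamble B ($24.75)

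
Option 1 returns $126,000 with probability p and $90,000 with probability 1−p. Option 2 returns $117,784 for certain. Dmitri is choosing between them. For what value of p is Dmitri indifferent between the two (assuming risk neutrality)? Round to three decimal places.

p = 0.772

p·126000 + (1−p)·90000 = 117784
36000p + 90000 = 117784
p = (117784 − 90000) / 36000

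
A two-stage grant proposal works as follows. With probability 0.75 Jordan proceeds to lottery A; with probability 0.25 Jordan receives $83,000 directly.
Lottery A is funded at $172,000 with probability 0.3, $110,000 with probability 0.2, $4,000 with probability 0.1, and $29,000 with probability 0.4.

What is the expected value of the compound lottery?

EV(A) = 0.3 × 172000 + 0.2 × 110000 + 0.1 × 4000 + 0.4 × 29000 = 51600 + 22000 + 400 + 11600 = 85600
Branch B: 83000 (certain)
Overall = 0.75 × 85600 + 0.25 × 83000 = 64200 + 20750 = 84950

$84,950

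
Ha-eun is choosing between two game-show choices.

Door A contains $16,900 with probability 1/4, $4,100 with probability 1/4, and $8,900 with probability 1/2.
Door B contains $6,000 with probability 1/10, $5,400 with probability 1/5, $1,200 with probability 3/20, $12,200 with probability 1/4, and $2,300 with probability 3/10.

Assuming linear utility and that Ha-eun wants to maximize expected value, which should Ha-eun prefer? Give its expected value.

Door A = 1/4 × 16900 + 1/4 × 4100 + 1/2 × 8900 = 4225 + 1025 + 4450 = 9700
Door B = 1/10 × 6000 + 1/5 × 5400 + 3/20 × 1200 + 1/4 × 12200 + 3/10 × 2300 = 600 + 1080 + 180 + 3050 + 690 = 5600

Door A ($9,700)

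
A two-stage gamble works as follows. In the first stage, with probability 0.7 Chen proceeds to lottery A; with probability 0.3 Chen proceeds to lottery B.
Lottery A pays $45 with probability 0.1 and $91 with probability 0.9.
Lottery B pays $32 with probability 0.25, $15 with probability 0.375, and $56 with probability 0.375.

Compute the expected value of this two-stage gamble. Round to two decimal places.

EV(A) = 0.1 × 45 + 0.9 × 91 = 4.5 + 81.9 = 86.4
EV(B) = 0.25 × 32 + 0.375 × 15 + 0.375 × 56 = 8 + 5.625 + 21 = 34.625
Overall = 0.7 × 86.4 + 0.3 × 34.625 = 60.48 + 10.3875 = 70.8675

$70.87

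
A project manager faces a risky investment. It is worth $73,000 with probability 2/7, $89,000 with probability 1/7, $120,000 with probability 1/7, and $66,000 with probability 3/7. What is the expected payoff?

$79,000

EV = 2/7 × 73000 + 1/7 × 89000 + 1/7 × 120000 + 3/7 × 66000 = 20857.1429 + 12714.2857 + 17142.8571 + 28285.7143 = 79000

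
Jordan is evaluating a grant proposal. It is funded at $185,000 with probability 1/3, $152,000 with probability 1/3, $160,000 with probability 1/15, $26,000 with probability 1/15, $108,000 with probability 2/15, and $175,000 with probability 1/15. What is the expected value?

$150,800

EV = 1/3 × 185000 + 1/3 × 152000 + 1/15 × 160000 + 1/15 × 26000 + 2/15 × 108000 + 1/15 × 175000 = 61666.6667 + 50666.6667 + 10666.6667 + 1733.3333 + 14400 + 11666.6667 = 150800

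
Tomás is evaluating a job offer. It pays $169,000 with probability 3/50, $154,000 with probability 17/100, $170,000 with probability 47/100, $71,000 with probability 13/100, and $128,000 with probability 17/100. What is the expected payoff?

$147,210

EV = 3/50 × 169000 + 17/100 × 154000 + 47/100 × 170000 + 13/100 × 71000 + 17/100 × 128000 = 10140 + 26180 + 79900 + 9230 + 21760 = 147210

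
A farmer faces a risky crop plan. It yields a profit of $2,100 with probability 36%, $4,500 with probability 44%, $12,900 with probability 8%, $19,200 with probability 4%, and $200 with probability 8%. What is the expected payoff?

EV = 0.36 × 2100 + 0.44 × 4500 + 0.08 × 12900 + 0.04 × 19200 + 0.08 × 200 = 756 + 1980 + 1032 + 768 + 16 = 4552

$4,552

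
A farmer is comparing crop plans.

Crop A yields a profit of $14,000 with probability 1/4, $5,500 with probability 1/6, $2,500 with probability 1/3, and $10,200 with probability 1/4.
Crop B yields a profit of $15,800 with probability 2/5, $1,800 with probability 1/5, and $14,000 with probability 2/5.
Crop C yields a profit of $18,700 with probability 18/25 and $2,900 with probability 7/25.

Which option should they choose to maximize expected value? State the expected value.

Crop C ($14,276)

Crop A = 1/4 × 14000 + 1/6 × 5500 + 1/3 × 2500 + 1/4 × 10200 = 3500 + 916.6667 + 833.3333 + 2550 = 7800
Crop B = 2/5 × 15800 + 1/5 × 1800 + 2/5 × 14000 = 6320 + 360 + 5600 = 12280
Crop C = 18/25 × 18700 + 7/25 × 2900 = 13464 + 812 = 14276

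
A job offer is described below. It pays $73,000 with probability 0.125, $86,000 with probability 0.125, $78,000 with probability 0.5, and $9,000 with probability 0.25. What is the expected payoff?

$61,125

EV = 0.125 × 73000 + 0.125 × 86000 + 0.5 × 78000 + 0.25 × 9000 = 9125 + 10750 + 39000 + 2250 = 61125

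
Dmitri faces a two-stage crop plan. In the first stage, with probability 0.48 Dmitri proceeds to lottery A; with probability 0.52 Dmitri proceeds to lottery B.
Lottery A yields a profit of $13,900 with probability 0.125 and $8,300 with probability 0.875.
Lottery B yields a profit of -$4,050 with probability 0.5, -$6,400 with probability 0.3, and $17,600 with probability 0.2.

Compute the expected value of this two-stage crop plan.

EV(A) = 0.125 × 13900 + 0.875 × 8300 = 1737.5 + 7262.5 = 9000
EV(B) = 0.5 × (-4050) + 0.3 × (-6400) + 0.2 × 17600 = -2025 − 1920 + 3520 = -425
Overall = 0.48 × 9000 + 0.52 × (-425) = 4320 − 221 = 4099

$4,099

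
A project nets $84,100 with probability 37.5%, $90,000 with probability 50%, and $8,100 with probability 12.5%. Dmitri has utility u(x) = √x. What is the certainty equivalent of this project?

$72,900

E[u] = 0.375·√84100 + 0.5·√90000 + 0.125·√8100 = 0.375·290 + 0.5·300 + 0.125·90 = 270
CE = (270)² = 72900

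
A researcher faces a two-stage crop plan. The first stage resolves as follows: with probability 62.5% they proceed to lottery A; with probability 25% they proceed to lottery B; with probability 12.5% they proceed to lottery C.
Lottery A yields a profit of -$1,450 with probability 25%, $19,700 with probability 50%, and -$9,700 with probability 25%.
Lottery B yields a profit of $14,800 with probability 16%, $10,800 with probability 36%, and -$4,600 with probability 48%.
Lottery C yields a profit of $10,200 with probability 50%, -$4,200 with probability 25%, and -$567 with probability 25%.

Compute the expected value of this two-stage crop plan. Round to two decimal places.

$5,914.59

EV(A) = 0.25 × (-1450) + 0.5 × 19700 + 0.25 × (-9700) = -362.5 + 9850 − 2425 = 7062.5
EV(B) = 0.16 × 14800 + 0.36 × 10800 + 0.48 × (-4600) = 2368 + 3888 − 2208 = 4048
EV(C) = 0.5 × 10200 + 0.25 × (-4200) + 0.25 × (-567) = 5100 − 1050 − 141.75 = 3908.25
Overall = 0.625 × 7062.5 + 0.25 × 4048 + 0.125 × 3908.25 = 4414.0625 + 1012 + 488.53125 = 5914.59375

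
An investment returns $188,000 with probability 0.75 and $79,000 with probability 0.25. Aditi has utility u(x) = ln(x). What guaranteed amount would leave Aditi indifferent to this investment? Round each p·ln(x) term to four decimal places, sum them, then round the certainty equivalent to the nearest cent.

$151,357.52

E[u] = 0.75·ln(188000) + 0.25·ln(79000) = 9.1081 + 2.8193 = 11.9274
CE = e^11.9274 ≈ 151357.52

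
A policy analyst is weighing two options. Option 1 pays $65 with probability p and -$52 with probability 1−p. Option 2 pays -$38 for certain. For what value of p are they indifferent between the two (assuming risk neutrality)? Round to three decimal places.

p·65 + (1−p)·(-52) = -38
117p − 52 = -38
p = (-38 + 52) / 117

p = 0.120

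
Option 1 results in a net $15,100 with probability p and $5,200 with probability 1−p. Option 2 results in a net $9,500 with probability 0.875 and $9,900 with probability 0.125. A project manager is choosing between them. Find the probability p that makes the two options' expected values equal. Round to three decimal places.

EV(Option 2) = 0.875 × 9500 + 0.125 × 9900 = 8312.5 + 1237.5 = 9550
p·15100 + (1−p)·5200 = 9550
9900p + 5200 = 9550
p = (9550 − 5200) / 9900

p = 0.439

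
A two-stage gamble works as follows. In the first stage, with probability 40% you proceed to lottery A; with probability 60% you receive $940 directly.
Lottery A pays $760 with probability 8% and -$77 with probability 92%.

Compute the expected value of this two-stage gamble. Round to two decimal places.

$559.98

EV(A) = 0.08 × 760 + 0.92 × (-77) = 60.8 − 70.84 = -10.04
Branch B: 940 (certain)
Overall = 0.4 × (-10.04) + 0.6 × 940 = -4.016 + 564 = 559.984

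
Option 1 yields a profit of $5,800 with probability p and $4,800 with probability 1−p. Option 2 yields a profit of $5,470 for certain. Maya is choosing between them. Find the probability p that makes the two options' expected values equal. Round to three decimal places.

p·5800 + (1−p)·4800 = 5470
1000p + 4800 = 5470
p = (5470 − 4800) / 1000

p = 0.670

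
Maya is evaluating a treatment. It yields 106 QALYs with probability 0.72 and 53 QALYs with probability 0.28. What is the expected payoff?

EV = 0.72 × 106 + 0.28 × 53 = 76.32 + 14.84 = 91.16

91.16 QALYs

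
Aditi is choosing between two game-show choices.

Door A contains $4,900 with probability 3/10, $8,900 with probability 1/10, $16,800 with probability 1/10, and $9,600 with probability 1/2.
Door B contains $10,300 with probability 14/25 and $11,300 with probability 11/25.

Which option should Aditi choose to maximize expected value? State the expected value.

Door A = 3/10 × 4900 + 1/10 × 8900 + 1/10 × 16800 + 1/2 × 9600 = 1470 + 890 + 1680 + 4800 = 8840
Door B = 14/25 × 10300 + 11/25 × 11300 = 5768 + 4972 = 10740

Door B ($10,740)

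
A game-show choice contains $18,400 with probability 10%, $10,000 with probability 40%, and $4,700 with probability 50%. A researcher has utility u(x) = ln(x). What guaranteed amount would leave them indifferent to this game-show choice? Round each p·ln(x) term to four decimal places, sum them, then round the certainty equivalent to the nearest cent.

$7,286.66

E[u] = 0.1·ln(18400) + 0.4·ln(10000) + 0.5·ln(4700) = 0.9820 + 3.6841 + 4.2277 = 8.8938
CE = e^8.8938 ≈ 7286.66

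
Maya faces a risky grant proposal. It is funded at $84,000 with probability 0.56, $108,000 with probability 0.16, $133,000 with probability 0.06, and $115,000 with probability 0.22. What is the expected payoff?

EV = 0.56 × 84000 + 0.16 × 108000 + 0.06 × 133000 + 0.22 × 115000 = 47040 + 17280 + 7980 + 25300 = 97600

$97,600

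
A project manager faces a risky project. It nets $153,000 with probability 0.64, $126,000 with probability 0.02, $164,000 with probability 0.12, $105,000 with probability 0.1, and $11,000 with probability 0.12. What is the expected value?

$131,940

EV = 0.64 × 153000 + 0.02 × 126000 + 0.12 × 164000 + 0.1 × 105000 + 0.12 × 11000 = 97920 + 2520 + 19680 + 10500 + 1320 = 131940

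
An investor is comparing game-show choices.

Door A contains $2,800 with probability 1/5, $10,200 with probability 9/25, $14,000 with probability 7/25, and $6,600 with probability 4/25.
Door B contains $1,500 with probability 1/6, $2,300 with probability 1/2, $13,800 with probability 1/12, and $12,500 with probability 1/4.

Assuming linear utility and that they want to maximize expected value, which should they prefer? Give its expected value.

Door A ($9,208)

Door A = 1/5 × 2800 + 9/25 × 10200 + 7/25 × 14000 + 4/25 × 6600 = 560 + 3672 + 3920 + 1056 = 9208
Door B = 1/6 × 1500 + 1/2 × 2300 + 1/12 × 13800 + 1/4 × 12500 = 250 + 1150 + 1150 + 3125 = 5675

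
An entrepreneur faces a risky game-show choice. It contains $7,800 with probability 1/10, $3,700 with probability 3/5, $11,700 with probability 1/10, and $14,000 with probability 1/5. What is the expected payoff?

$6,970

EV = 1/10 × 7800 + 3/5 × 3700 + 1/10 × 11700 + 1/5 × 14000 = 780 + 2220 + 1170 + 2800 = 6970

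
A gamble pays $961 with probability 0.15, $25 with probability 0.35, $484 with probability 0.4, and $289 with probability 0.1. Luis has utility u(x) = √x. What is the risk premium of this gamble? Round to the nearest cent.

E[u] = 0.15·√961 + 0.35·√25 + 0.4·√484 + 0.1·√289 = 0.15·31 + 0.35·5 + 0.4·22 + 0.1·17 = 16.9
CE = (16.9)² = 285.61
Risk premium = EV − CE = 375.4 − 285.61 = 89.79

$89.79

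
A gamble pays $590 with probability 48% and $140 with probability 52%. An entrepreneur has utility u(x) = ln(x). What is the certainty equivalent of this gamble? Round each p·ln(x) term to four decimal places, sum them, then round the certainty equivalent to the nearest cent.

$279.28

E[u] = 0.48·ln(590) + 0.52·ln(140) = 3.0625 + 2.5697 = 5.6322
CE = e^5.6322 ≈ 279.28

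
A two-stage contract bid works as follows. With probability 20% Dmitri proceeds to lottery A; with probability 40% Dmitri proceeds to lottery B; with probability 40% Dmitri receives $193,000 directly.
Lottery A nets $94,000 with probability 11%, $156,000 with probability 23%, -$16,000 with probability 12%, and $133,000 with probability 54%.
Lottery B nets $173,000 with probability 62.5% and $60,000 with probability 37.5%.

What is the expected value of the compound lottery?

$152,674

EV(A) = 0.11 × 94000 + 0.23 × 156000 + 0.12 × (-16000) + 0.54 × 133000 = 10340 + 35880 − 1920 + 71820 = 116120
EV(B) = 0.625 × 173000 + 0.375 × 60000 = 108125 + 22500 = 130625
Branch C: 193000 (certain)
Overall = 0.2 × 116120 + 0.4 × 130625 + 0.4 × 193000 = 23224 + 52250 + 77200 = 152674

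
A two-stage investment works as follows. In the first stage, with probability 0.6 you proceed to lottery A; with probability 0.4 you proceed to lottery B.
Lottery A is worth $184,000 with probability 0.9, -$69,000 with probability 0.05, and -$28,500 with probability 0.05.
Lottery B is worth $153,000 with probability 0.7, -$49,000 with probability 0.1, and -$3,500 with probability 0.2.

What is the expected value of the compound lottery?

EV(A) = 0.9 × 184000 + 0.05 × (-69000) + 0.05 × (-28500) = 165600 − 3450 − 1425 = 160725
EV(B) = 0.7 × 153000 + 0.1 × (-49000) + 0.2 × (-3500) = 107100 − 4900 − 700 = 101500
Overall = 0.6 × 160725 + 0.4 × 101500 = 96435 + 40600 = 137035

$137,035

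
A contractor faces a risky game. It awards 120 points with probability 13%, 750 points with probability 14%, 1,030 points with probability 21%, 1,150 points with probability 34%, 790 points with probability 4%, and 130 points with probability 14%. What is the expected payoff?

777.7 points

EV = 0.13 × 120 + 0.14 × 750 + 0.21 × 1030 + 0.34 × 1150 + 0.04 × 790 + 0.14 × 130 = 15.6 + 105 + 216.3 + 391 + 31.6 + 18.2 = 777.7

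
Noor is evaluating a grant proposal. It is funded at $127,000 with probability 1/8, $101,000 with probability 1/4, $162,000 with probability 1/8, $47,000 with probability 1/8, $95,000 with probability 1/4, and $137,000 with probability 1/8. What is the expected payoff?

EV = 1/8 × 127000 + 1/4 × 101000 + 1/8 × 162000 + 1/8 × 47000 + 1/4 × 95000 + 1/8 × 137000 = 15875 + 25250 + 20250 + 5875 + 23750 + 17125 = 108125

$108,125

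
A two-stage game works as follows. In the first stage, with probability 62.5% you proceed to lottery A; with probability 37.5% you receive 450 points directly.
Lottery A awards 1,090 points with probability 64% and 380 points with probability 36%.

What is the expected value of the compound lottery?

690.25 points

EV(A) = 0.64 × 1090 + 0.36 × 380 = 697.6 + 136.8 = 834.4
Branch B: 450 (certain)
Overall = 0.625 × 834.4 + 0.375 × 450 = 521.5 + 168.75 = 690.25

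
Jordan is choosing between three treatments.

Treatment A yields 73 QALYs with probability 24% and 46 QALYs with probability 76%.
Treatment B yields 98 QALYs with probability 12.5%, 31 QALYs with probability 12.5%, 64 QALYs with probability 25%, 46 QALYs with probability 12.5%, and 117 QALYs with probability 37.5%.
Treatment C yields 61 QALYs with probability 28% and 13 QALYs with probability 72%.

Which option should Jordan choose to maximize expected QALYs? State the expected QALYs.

Treatment B (81.75 QALYs)

Treatment A = 0.24 × 73 + 0.76 × 46 = 17.52 + 34.96 = 52.48
Treatment B = 0.125 × 98 + 0.125 × 31 + 0.25 × 64 + 0.125 × 46 + 0.375 × 117 = 12.25 + 3.875 + 16 + 5.75 + 43.875 = 81.75
Treatment C = 0.28 × 61 + 0.72 × 13 = 17.08 + 9.36 = 26.44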